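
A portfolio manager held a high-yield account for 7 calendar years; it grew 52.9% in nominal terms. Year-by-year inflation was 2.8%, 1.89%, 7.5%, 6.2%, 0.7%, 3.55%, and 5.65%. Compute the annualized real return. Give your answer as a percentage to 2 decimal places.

Cumulative inflation factor: 1.028 × 1.0189 × 1.075 × 1.062 × 1.007 × 1.0355 × 1.0565 ≈ 1.31737.
Nominal growth factor: 1.52900. Real growth factor = 1.52900 / 1.31737 ≈ 1.16065.
Annualized: 1.16065^(1/7) − 1 ≈ 0.02151.

2.15%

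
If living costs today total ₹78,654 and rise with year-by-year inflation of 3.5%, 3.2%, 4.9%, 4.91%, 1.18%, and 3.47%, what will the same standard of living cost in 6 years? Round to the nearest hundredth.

₹96,792.65

Cumulative price-level factor: 1.035 × 1.032 × 1.049 × 1.0491 × 1.0118 × 1.0347 ≈ 1.2306131357.
Multiplying ₹78,654 by the price-level factor gives the future nominal sum.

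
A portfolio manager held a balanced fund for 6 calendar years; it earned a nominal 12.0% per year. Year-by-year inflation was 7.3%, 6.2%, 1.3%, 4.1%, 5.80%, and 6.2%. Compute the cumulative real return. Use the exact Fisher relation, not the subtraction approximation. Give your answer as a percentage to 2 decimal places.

Cumulative inflation factor: 1.073 × 1.062 × 1.013 × 1.041 × 1.0580 × 1.062 ≈ 1.35019.
Nominal growth factor: 1.97382. Real growth factor = 1.97382 / 1.35019 ≈ 1.46189.
Total real return ≈ 46.1886%.

46.19%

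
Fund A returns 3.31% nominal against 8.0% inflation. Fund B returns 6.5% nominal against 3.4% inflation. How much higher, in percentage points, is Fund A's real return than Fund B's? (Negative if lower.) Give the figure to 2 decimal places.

-7.34

Fund A real return: 1.0331/1.080 − 1 = -4.343%.
Fund B real return: 1.065/1.034 − 1 = 2.998%.
Difference: -4.343 − 2.998 = -7.341 pp.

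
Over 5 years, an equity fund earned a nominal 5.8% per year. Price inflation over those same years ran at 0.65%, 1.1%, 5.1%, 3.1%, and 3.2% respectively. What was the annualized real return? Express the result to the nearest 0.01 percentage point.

3.10%

Cumulative inflation factor: 1.0065 × 1.011 × 1.051 × 1.031 × 1.032 ≈ 1.13791.
Nominal growth factor: 1.32565. Real growth factor = 1.32565 / 1.13791 ≈ 1.16499.
Annualized: 1.16499^(1/5) − 1 ≈ 0.03101.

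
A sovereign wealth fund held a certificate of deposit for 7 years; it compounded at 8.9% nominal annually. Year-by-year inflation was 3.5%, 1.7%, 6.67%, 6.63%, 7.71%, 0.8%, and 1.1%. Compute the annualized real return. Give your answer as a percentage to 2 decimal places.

4.73%

Cumulative inflation factor: 1.035 × 1.017 × 1.0667 × 1.0663 × 1.0771 × 1.008 × 1.011 ≈ 1.31417.
Nominal growth factor: 1.81633. Real growth factor = 1.81633 / 1.31417 ≈ 1.38212.
Annualized: 1.38212^(1/7) − 1 ≈ 0.04732.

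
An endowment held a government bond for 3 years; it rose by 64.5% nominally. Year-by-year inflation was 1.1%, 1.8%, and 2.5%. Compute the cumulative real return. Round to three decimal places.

Cumulative inflation factor: 1.011 × 1.018 × 1.025 ≈ 1.05493.
Nominal growth factor: 1.64500. Real growth factor = 1.64500 / 1.05493 ≈ 1.55935.
Total real return ≈ 55.9348%.

55.935%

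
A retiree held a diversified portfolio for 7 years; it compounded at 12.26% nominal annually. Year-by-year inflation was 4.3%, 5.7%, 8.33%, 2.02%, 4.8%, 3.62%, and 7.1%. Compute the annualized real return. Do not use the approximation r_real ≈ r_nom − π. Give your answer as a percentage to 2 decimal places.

Cumulative inflation factor: 1.043 × 1.057 × 1.0833 × 1.0202 × 1.048 × 1.0362 × 1.071 ≈ 1.41706.
Nominal growth factor: 2.24686. Real growth factor = 2.24686 / 1.41706 ≈ 1.58558.
Annualized: 1.58558^(1/7) − 1 ≈ 0.06807.

6.81%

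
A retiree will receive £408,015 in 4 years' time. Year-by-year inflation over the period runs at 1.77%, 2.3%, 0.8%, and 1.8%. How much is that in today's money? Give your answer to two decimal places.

£381,920.01

Price-level factor over 4 years: 1.0177 × 1.023 × 1.008 × 1.018 ≈ 1.0683258040.
Purchasing power today: £408,015 divided by that factor.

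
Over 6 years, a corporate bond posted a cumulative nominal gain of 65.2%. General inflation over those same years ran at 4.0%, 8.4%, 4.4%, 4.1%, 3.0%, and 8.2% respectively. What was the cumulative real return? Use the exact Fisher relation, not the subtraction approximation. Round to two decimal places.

20.99%

Cumulative inflation factor: 1.040 × 1.084 × 1.044 × 1.041 × 1.030 × 1.082 ≈ 1.36546.
Nominal growth factor: 1.65200. Real growth factor = 1.65200 / 1.36546 ≈ 1.20985.
Total real return ≈ 20.9850%.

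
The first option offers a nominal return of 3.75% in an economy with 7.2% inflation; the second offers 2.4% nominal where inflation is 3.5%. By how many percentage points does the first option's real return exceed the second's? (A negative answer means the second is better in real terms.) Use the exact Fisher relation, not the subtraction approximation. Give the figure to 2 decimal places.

-2.16

The first option real return: 1.0375/1.072 − 1 = -3.218%.
The second real return: 1.024/1.035 − 1 = -1.063%.
Difference: -3.218 − (-1.063) = -2.155 pp.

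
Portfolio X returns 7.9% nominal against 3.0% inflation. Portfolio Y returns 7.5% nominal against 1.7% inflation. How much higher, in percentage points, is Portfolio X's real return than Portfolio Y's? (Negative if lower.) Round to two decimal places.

Portfolio X real return: 1.079/1.030 − 1 = 4.757%.
Portfolio Y real return: 1.075/1.017 − 1 = 5.703%.
Difference: 4.757 − 5.703 = -0.946 pp.

-0.95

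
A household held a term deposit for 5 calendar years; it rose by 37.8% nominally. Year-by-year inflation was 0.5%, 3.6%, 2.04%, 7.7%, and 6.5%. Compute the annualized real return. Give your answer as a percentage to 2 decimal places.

Cumulative inflation factor: 1.005 × 1.036 × 1.0204 × 1.077 × 1.065 ≈ 1.21860.
Nominal growth factor: 1.37800. Real growth factor = 1.37800 / 1.21860 ≈ 1.13080.
Annualized: 1.13080^(1/5) − 1 ≈ 0.02489.

2.49%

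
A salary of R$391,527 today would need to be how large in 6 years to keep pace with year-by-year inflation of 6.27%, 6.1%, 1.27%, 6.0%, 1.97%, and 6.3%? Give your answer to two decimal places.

Cumulative price-level factor: 1.0627 × 1.061 × 1.0127 × 1.060 × 1.0197 × 1.063 ≈ 1.3119534428.
The nominal amount required is R$391,527 scaled up by that factor.

R$513,665.20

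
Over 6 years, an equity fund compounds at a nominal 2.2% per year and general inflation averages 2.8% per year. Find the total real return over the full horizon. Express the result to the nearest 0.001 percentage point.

The annual real rate is (1+2.2%)/(1+2.8%) − 1 = -0.5837%.
Compounded over 6 years: (1 + -0.005837)^6 − 1 ≈ -0.03451.

-3.451%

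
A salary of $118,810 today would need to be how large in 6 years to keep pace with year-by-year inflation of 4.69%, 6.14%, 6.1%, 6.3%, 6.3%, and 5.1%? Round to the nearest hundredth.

$166,349.66

Cumulative price-level factor: 1.0469 × 1.0614 × 1.061 × 1.063 × 1.063 × 1.051 ≈ 1.4001317761.
Multiplying $118,810 by the price-level factor gives the future nominal sum.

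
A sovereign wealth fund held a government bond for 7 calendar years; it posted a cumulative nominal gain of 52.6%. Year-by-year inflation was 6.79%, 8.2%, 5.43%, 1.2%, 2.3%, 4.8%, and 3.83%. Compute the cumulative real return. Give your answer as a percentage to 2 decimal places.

Cumulative inflation factor: 1.0679 × 1.082 × 1.0543 × 1.012 × 1.023 × 1.048 × 1.0383 ≈ 1.37234.
Nominal growth factor: 1.52600. Real growth factor = 1.52600 / 1.37234 ≈ 1.11197.
Total real return ≈ 11.1968%.

11.20%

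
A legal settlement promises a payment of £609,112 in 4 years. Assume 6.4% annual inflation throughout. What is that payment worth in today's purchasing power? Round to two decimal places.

£475,259.32

Price-level factor over 4 years: (1 + 6.4%)^4 ≈ 1.2816413532.
Purchasing power today: £609,112 divided by that factor.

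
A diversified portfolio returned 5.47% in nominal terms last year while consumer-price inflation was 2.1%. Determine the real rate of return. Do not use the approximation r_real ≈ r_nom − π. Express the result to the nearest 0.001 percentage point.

3.301%

Real return via the Fisher equation: (1 + 5.47%)/(1 + 2.1%) − 1 = 1.0547/1.021 − 1 ≈ 0.03301.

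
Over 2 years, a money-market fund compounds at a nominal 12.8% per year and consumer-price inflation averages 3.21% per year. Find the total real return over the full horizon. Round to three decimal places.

19.447%

The annual real rate is (1+12.8%)/(1+3.21%) − 1 = 9.2917%.
Compounded over 2 years: (1 + 0.092917)^2 − 1 ≈ 0.19447.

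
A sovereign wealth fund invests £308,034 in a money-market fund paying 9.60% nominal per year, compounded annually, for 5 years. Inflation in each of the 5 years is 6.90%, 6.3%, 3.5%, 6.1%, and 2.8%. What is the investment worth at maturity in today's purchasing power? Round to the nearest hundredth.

£379,744.60

Nominal value at maturity: £308,034 × (1 + 9.60%)^5 ≈ £487,137.35.
Price-level factor over 5 years: 1.0690 × 1.063 × 1.035 × 1.061 × 1.028 ≈ 1.2828025604.
The maturity value deflated by that factor is the answer in today's purchasing power.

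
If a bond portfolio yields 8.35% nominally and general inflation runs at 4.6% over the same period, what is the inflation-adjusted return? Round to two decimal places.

3.59%

Real return via the Fisher equation: (1 + 8.35%)/(1 + 4.6%) − 1 = 1.0835/1.046 − 1 ≈ 0.03585.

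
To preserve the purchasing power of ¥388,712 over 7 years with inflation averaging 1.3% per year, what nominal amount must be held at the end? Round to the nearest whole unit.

¥425,495

Cumulative price-level factor: (1+1.3%)^7 ≈ 1.0946269025.
The nominal amount required is ¥388,712 scaled up by that factor.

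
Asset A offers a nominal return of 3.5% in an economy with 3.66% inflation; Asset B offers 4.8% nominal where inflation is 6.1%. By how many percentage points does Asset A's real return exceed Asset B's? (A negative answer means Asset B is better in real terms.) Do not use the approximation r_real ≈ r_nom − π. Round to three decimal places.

Asset A real return: 1.035/1.0366 − 1 = -0.1544%.
Asset B real return: 1.048/1.061 − 1 = -1.2253%.
Difference: -0.1544 − (-1.2253) = 1.0709 pp.

1.071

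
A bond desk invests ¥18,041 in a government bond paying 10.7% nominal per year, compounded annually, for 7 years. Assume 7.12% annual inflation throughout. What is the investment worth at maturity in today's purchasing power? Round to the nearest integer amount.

¥22,709

Nominal value at maturity: ¥18,041 × (1 + 10.7%)^7 ≈ ¥36,753.
Price-level factor over 7 years: (1 + 7.12%)^7 ≈ 1.6184301040.
The maturity value deflated by that factor is the answer in today's purchasing power.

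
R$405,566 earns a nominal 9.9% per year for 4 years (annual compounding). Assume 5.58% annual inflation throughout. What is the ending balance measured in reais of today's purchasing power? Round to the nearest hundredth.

R$476,130.14

Nominal value at maturity: R$405,566 × (1 + 9.9%)^4 ≈ R$591,632.89.
Price-level factor over 4 years: (1 + 5.58%)^4 ≈ 1.2425864992.
Dividing the nominal maturity value by the price-level factor gives the value in today's money.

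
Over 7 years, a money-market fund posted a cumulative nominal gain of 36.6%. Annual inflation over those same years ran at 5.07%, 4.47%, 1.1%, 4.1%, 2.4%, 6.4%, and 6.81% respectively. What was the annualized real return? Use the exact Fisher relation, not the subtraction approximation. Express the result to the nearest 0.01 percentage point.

0.23%

Cumulative inflation factor: 1.0507 × 1.0447 × 1.011 × 1.041 × 1.024 × 1.064 × 1.0681 ≈ 1.34439.
Nominal growth factor: 1.36600. Real growth factor = 1.36600 / 1.34439 ≈ 1.01607.
Annualized: 1.01607^(1/7) − 1 ≈ 0.00228.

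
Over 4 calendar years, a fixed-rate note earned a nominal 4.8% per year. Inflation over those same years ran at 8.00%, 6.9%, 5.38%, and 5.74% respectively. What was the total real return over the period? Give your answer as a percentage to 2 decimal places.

-6.23%

Cumulative inflation factor: 1.0800 × 1.069 × 1.0538 × 1.0574 ≈ 1.28647.
Nominal growth factor: 1.20627. Real growth factor = 1.20627 / 1.28647 ≈ 0.93766.
Total real return ≈ -6.2338%.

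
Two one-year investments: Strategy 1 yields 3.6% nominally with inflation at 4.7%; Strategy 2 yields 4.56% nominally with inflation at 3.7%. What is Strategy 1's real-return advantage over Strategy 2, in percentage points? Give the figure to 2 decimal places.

Strategy 1 real return: 1.036/1.047 − 1 = -1.051%.
Strategy 2 real return: 1.0456/1.037 − 1 = 0.829%.
Difference: -1.051 − 0.829 = -1.880 pp.

-1.88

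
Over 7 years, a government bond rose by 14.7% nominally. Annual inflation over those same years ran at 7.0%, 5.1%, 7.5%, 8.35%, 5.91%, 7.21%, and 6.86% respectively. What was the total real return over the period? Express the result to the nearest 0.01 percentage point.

Cumulative inflation factor: 1.070 × 1.051 × 1.075 × 1.0835 × 1.0591 × 1.0721 × 1.0686 ≈ 1.58932.
Nominal growth factor: 1.14700. Real growth factor = 1.14700 / 1.58932 ≈ 0.72169.
Total real return ≈ -27.8308%.

-27.83%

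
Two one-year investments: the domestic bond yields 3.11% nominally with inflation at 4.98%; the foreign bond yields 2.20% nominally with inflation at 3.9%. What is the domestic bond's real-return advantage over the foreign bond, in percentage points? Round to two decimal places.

The domestic bond real return: 1.0311/1.0498 − 1 = -1.781%.
The foreign bond real return: 1.0220/1.039 − 1 = -1.636%.
Difference: -1.781 − (-1.636) = -0.145 pp.

-0.15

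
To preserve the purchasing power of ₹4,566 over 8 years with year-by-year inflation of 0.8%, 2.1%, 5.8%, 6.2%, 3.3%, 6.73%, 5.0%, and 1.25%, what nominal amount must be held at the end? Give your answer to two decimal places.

Cumulative price-level factor: 1.008 × 1.021 × 1.058 × 1.062 × 1.033 × 1.0673 × 1.050 × 1.0125 ≈ 1.3554004346.
The nominal amount required is ₹4,566 scaled up by that factor.

₹6,188.76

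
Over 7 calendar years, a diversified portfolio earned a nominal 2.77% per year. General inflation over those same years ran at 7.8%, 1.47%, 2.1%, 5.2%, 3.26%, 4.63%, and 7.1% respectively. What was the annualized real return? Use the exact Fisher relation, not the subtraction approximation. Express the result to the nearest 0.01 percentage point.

Cumulative inflation factor: 1.078 × 1.0147 × 1.021 × 1.052 × 1.0326 × 1.0463 × 1.071 ≈ 1.35949.
Nominal growth factor: 1.21078. Real growth factor = 1.21078 / 1.35949 ≈ 0.89061.
Annualized: 0.89061^(1/7) − 1 ≈ -0.01641.

-1.64%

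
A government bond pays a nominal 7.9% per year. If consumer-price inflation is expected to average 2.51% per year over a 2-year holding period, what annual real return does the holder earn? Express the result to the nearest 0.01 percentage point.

With constant rates the annual real return is the same each year: (1+7.9%)/(1+2.51%) − 1 = 0.05258.

5.26%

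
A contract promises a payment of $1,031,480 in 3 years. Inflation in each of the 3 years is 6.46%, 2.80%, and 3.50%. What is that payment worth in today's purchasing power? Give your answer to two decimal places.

Price-level factor over 3 years: 1.0646 × 1.0280 × 1.0350 = 1.132713108.
Purchasing power today: $1,031,480 divided by that factor.

$910,627.76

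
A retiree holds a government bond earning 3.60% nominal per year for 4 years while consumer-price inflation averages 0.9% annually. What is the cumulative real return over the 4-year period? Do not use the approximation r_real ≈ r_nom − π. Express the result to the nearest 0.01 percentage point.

11.14%

The annual real rate is (1+3.60%)/(1+0.9%) − 1 = 2.6759%.
Compounded over 4 years: (1 + 0.026759)^4 − 1 ≈ 0.11141.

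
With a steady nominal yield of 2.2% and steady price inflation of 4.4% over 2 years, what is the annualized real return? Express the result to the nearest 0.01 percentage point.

-2.11%

With constant rates the annual real return is the same each year: (1+2.2%)/(1+4.4%) − 1 = -0.02107.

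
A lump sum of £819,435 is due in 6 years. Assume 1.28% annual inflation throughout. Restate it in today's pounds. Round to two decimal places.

Price-level factor over 6 years: (1 + 1.28%)^6 ≈ 1.0792999478.
Purchasing power today: £819,435 divided by that factor.

£759,228.24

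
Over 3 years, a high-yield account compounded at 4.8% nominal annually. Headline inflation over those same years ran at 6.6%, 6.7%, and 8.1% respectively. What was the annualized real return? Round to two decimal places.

-2.18%

Cumulative inflation factor: 1.066 × 1.067 × 1.081 ≈ 1.22955.
Nominal growth factor: 1.15102. Real growth factor = 1.15102 / 1.22955 ≈ 0.93613.
Annualized: 0.93613^(1/3) − 1 ≈ -0.02176.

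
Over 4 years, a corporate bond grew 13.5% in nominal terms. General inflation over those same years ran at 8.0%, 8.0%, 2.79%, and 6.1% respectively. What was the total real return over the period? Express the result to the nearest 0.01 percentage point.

Cumulative inflation factor: 1.080 × 1.080 × 1.0279 × 1.061 ≈ 1.27208.
Nominal growth factor: 1.13500. Real growth factor = 1.13500 / 1.27208 ≈ 0.89224.
Total real return ≈ -10.7759%.

-10.78%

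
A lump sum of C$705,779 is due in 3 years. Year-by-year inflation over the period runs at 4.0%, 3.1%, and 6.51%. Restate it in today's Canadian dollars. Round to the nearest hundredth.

Price-level factor over 3 years: 1.040 × 1.031 × 1.0651 = 1.142042824.
Purchasing power today: C$705,779 divided by that factor.

C$617,996.97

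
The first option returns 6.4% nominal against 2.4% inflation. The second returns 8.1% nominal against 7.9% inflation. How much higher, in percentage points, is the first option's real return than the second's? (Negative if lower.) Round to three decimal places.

3.721

The first option real return: 1.064/1.024 − 1 = 3.9063%.
The second real return: 1.081/1.079 − 1 = 0.1854%.
Difference: 3.9063 − 0.1854 = 3.7209 pp.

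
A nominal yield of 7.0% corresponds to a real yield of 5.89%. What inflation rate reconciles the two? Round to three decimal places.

1.048%

From (1+r_nom) = (1+r_real)(1+π), we get 1+π = (1 + 7.0%)/(1 + 5.89%) = 1.070/1.0589 ≈ 1.01048.
So π ≈ 1.0483%.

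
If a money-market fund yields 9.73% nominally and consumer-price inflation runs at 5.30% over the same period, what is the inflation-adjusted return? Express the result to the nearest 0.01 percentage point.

Real return via the Fisher equation: (1 + 9.73%)/(1 + 5.30%) − 1 = 1.0973/1.0530 − 1 ≈ 0.04207.

4.21%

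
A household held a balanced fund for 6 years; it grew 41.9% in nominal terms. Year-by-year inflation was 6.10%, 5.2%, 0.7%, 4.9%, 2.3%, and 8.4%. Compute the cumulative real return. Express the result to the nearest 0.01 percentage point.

Cumulative inflation factor: 1.0610 × 1.052 × 1.007 × 1.049 × 1.023 × 1.084 ≈ 1.30750.
Nominal growth factor: 1.41900. Real growth factor = 1.41900 / 1.30750 ≈ 1.08528.
Total real return ≈ 8.5279%.

8.53%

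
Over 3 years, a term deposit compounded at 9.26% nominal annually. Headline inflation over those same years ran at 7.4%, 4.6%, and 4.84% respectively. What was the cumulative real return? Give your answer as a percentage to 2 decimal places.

Cumulative inflation factor: 1.074 × 1.046 × 1.0484 ≈ 1.17778.
Nominal growth factor: 1.30432. Real growth factor = 1.30432 / 1.17778 ≈ 1.10744.
Total real return ≈ 10.7441%.

10.74%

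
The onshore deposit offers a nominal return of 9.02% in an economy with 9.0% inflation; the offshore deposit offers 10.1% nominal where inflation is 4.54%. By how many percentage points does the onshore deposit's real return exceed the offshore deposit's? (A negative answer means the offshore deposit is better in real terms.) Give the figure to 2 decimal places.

The onshore deposit real return: 1.0902/1.090 − 1 = 0.018%.
The offshore deposit real return: 1.101/1.0454 − 1 = 5.319%.
Difference: 0.018 − 5.319 = -5.301 pp.

-5.30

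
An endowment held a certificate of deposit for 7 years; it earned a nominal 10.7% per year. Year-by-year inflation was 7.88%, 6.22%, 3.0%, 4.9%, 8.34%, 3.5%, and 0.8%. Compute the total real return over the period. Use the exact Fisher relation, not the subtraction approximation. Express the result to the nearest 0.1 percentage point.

Cumulative inflation factor: 1.0788 × 1.0622 × 1.030 × 1.049 × 1.0834 × 1.035 × 1.008 ≈ 1.39943.
Nominal growth factor: 2.03720. Real growth factor = 2.03720 / 1.39943 ≈ 1.45574.
Total real return ≈ 45.5740%.

45.6%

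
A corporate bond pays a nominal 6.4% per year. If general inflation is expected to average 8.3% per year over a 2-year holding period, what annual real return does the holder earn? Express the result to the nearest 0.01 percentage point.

-1.75%

With constant rates the annual real return is the same each year: (1+6.4%)/(1+8.3%) − 1 = -0.01754.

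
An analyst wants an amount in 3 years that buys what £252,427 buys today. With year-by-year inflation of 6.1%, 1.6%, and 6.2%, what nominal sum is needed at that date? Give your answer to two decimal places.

£288,981.08

Cumulative price-level factor: 1.061 × 1.016 × 1.062 = 1.144810512.
Multiplying £252,427 by the price-level factor gives the future nominal sum.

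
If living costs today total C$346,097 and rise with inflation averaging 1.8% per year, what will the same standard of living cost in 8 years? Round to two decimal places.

C$399,190.37

Cumulative price-level factor: (1+1.8%)^8 ≈ 1.1534060471.
The nominal amount required is C$346,097 scaled up by that factor.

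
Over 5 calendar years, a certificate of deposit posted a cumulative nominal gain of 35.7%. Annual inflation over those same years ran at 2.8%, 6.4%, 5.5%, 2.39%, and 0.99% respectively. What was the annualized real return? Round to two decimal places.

Cumulative inflation factor: 1.028 × 1.064 × 1.055 × 1.0239 × 1.0099 ≈ 1.19323.
Nominal growth factor: 1.35700. Real growth factor = 1.35700 / 1.19323 ≈ 1.13725.
Annualized: 1.13725^(1/5) − 1 ≈ 0.02606.

2.61%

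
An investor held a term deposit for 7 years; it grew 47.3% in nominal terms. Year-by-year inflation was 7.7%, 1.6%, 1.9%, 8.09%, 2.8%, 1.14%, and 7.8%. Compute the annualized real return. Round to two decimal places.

1.24%

Cumulative inflation factor: 1.077 × 1.016 × 1.019 × 1.0809 × 1.028 × 1.0114 × 1.078 ≈ 1.35084.
Nominal growth factor: 1.47300. Real growth factor = 1.47300 / 1.35084 ≈ 1.09043.
Annualized: 1.09043^(1/7) − 1 ≈ 0.01244.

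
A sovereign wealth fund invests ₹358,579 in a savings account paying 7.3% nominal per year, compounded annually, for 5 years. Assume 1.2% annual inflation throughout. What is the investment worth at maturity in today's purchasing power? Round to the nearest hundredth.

₹480,486.18

Nominal value at maturity: ₹358,579 × (1 + 7.3%)^5 ≈ ₹510,015.60.
Price-level factor over 5 years: (1 + 1.2%)^5 ≈ 1.0614573839.
Dividing the nominal maturity value by the price-level factor gives the value in today's money.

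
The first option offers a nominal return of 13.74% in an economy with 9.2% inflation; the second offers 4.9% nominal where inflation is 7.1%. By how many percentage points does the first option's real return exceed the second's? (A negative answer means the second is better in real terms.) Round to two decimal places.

The first option real return: 1.1374/1.092 − 1 = 4.158%.
The second real return: 1.049/1.071 − 1 = -2.054%.
Difference: 4.158 − (-2.054) = 6.212 pp.

6.21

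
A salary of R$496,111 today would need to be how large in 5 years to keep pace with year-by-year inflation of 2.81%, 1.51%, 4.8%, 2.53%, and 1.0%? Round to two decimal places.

R$561,896.93

Cumulative price-level factor: 1.0281 × 1.0151 × 1.048 × 1.0253 × 1.010 ≈ 1.1326032428.
Multiplying R$496,111 by the price-level factor gives the future nominal sum.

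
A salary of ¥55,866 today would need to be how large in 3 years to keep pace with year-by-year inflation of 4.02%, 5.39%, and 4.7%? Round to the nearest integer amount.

¥64,123

Cumulative price-level factor: 1.0402 × 1.0539 × 1.047 ≈ 1.1477913187.
Multiplying ¥55,866 by the price-level factor gives the future nominal sum.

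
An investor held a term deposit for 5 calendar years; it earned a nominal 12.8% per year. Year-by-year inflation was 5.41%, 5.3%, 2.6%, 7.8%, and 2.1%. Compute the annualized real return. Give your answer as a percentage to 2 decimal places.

7.82%

Cumulative inflation factor: 1.0541 × 1.053 × 1.026 × 1.078 × 1.021 ≈ 1.25344.
Nominal growth factor: 1.82619. Real growth factor = 1.82619 / 1.25344 ≈ 1.45695.
Annualized: 1.45695^(1/5) − 1 ≈ 0.07817.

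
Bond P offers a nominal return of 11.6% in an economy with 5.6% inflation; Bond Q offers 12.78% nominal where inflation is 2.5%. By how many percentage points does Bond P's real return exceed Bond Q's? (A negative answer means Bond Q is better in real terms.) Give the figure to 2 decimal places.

-4.35

Bond P real return: 1.116/1.056 − 1 = 5.682%.
Bond Q real return: 1.1278/1.025 − 1 = 10.029%.
Difference: 5.682 − 10.029 = -4.347 pp.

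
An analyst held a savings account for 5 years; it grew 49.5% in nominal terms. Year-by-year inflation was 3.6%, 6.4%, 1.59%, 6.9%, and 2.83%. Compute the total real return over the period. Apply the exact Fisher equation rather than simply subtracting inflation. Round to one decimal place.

Cumulative inflation factor: 1.036 × 1.064 × 1.0159 × 1.069 × 1.0283 ≈ 1.23098.
Nominal growth factor: 1.49500. Real growth factor = 1.49500 / 1.23098 ≈ 1.21448.
Total real return ≈ 21.4483%.

21.4%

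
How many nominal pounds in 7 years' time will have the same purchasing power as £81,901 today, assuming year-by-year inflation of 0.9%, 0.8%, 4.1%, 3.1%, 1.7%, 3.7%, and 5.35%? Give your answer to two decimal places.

Cumulative price-level factor: 1.009 × 1.008 × 1.041 × 1.031 × 1.017 × 1.037 × 1.0535 ≈ 1.2128171859.
Multiplying £81,901 by the price-level factor gives the future nominal sum.

£99,330.94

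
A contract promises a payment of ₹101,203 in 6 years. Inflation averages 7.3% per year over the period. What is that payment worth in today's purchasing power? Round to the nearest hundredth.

₹66,312.45

Price-level factor over 6 years: (1 + 7.3%)^6 ≈ 1.5261539034.
Purchasing power today: ₹101,203 divided by that factor.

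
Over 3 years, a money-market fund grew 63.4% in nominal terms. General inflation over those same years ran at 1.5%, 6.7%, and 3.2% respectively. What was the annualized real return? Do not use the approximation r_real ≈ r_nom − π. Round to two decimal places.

Cumulative inflation factor: 1.015 × 1.067 × 1.032 ≈ 1.11766.
Nominal growth factor: 1.63400. Real growth factor = 1.63400 / 1.11766 ≈ 1.46198.
Annualized: 1.46198^(1/3) − 1 ≈ 0.13496.

13.50%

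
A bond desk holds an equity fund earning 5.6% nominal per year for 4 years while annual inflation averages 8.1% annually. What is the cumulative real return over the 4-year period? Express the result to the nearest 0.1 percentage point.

-8.9%

The annual real rate is (1+5.6%)/(1+8.1%) − 1 = -2.3127%.
Compounded over 4 years: (1 + -0.023127)^4 − 1 ≈ -0.08935.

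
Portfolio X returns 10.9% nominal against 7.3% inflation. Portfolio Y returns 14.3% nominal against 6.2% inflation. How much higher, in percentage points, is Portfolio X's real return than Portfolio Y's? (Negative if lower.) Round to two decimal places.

Portfolio X real return: 1.109/1.073 − 1 = 3.355%.
Portfolio Y real return: 1.143/1.062 − 1 = 7.627%.
Difference: 3.355 − 7.627 = -4.272 pp.

-4.27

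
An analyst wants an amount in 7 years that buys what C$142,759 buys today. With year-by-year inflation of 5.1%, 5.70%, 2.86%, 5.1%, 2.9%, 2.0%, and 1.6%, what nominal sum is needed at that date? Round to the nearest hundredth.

C$182,826.73

Cumulative price-level factor: 1.051 × 1.0570 × 1.0286 × 1.051 × 1.029 × 1.020 × 1.016 ≈ 1.2806669262.
The nominal amount required is C$142,759 scaled up by that factor.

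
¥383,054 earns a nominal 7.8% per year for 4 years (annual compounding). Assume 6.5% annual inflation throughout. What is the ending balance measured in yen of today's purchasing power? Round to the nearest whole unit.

Nominal value at maturity: ¥383,054 × (1 + 7.8%)^4 ≈ ¥517,291.
Price-level factor over 4 years: (1 + 6.5%)^4 ≈ 1.2864663506.
Dividing the nominal maturity value by the price-level factor gives the value in today's money.

¥402,102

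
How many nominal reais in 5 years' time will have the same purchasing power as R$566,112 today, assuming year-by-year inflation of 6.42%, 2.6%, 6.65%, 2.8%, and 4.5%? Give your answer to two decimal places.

Cumulative price-level factor: 1.0642 × 1.026 × 1.0665 × 1.028 × 1.045 ≈ 1.2509526753.
Multiplying R$566,112 by the price-level factor gives the future nominal sum.

R$708,179.32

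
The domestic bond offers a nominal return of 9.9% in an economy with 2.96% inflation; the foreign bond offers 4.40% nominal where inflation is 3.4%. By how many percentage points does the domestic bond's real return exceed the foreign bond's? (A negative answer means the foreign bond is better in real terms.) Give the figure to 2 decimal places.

The domestic bond real return: 1.099/1.0296 − 1 = 6.740%.
The foreign bond real return: 1.0440/1.034 − 1 = 0.967%.
Difference: 6.740 − 0.967 = 5.773 pp.

5.77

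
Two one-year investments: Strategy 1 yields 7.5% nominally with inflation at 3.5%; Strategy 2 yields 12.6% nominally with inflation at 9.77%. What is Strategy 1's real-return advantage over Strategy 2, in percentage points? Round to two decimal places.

Strategy 1 real return: 1.075/1.035 − 1 = 3.865%.
Strategy 2 real return: 1.126/1.0977 − 1 = 2.578%.
Difference: 3.865 − 2.578 = 1.287 pp.

1.29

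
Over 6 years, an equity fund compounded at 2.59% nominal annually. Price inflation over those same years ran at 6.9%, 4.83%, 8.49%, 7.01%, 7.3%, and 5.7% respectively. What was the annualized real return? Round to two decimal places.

Cumulative inflation factor: 1.069 × 1.0483 × 1.0849 × 1.0701 × 1.073 × 1.057 ≈ 1.47554.
Nominal growth factor: 1.16582. Real growth factor = 1.16582 / 1.47554 ≈ 0.79009.
Annualized: 0.79009^(1/6) − 1 ≈ -0.03851.

-3.85%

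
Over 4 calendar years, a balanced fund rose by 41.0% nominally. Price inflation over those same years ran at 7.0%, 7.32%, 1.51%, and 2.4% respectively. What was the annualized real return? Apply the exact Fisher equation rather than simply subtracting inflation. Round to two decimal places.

4.25%

Cumulative inflation factor: 1.070 × 1.0732 × 1.0151 × 1.024 ≈ 1.19364.
Nominal growth factor: 1.41000. Real growth factor = 1.41000 / 1.19364 ≈ 1.18126.
Annualized: 1.18126^(1/4) − 1 ≈ 0.04252.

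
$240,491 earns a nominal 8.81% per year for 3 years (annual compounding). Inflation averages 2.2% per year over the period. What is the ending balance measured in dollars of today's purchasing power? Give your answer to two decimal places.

Nominal value at maturity: $240,491 × (1 + 8.81%)^3 ≈ $309,817.01.
Price-level factor over 3 years: (1 + 2.2%)^3 = 1.067462648.
The maturity value deflated by that factor is the answer in today's purchasing power.

$290,236.86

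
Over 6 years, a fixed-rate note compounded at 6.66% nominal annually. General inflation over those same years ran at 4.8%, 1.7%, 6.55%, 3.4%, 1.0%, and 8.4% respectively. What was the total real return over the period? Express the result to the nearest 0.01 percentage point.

14.53%

Cumulative inflation factor: 1.048 × 1.017 × 1.0655 × 1.034 × 1.010 × 1.084 ≈ 1.28560.
Nominal growth factor: 1.47234. Real growth factor = 1.47234 / 1.28560 ≈ 1.14526.
Total real return ≈ 14.5256%.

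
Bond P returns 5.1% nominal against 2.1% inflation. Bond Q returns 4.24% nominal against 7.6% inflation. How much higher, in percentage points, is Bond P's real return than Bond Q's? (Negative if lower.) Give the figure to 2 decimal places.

6.06

Bond P real return: 1.051/1.021 − 1 = 2.938%.
Bond Q real return: 1.0424/1.076 − 1 = -3.123%.
Difference: 2.938 − (-3.123) = 6.061 pp.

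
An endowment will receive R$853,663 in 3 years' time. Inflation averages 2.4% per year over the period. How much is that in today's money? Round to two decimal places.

Price-level factor over 3 years: (1 + 2.4%)^3 = 1.073741824.
Purchasing power today: R$853,663 divided by that factor.

R$795,035.62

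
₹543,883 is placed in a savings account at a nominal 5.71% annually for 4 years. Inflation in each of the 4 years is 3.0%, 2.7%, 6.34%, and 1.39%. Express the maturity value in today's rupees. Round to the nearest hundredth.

₹595,484.32

Nominal value at maturity: ₹543,883 × (1 + 5.71%)^4 ≈ ₹679,156.37.
Price-level factor over 4 years: 1.030 × 1.027 × 1.0634 × 1.0139 ≈ 1.1405109186.
Dividing the nominal maturity value by the price-level factor gives the value in today's money.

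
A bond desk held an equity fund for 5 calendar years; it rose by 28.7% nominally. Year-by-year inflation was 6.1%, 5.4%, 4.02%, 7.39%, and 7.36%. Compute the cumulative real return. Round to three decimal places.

Cumulative inflation factor: 1.061 × 1.054 × 1.0402 × 1.0739 × 1.0736 ≈ 1.34116.
Nominal growth factor: 1.28700. Real growth factor = 1.28700 / 1.34116 ≈ 0.95962.
Total real return ≈ -4.0380%.

-4.038%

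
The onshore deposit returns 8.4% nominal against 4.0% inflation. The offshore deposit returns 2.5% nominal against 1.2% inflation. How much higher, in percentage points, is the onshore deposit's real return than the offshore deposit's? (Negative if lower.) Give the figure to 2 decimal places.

The onshore deposit real return: 1.084/1.040 − 1 = 4.231%.
The offshore deposit real return: 1.025/1.012 − 1 = 1.285%.
Difference: 4.231 − 1.285 = 2.946 pp.

2.95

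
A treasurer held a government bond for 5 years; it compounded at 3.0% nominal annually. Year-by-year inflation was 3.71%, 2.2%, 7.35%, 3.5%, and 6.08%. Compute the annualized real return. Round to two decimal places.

Cumulative inflation factor: 1.0371 × 1.022 × 1.0735 × 1.035 × 1.0608 ≈ 1.24924.
Nominal growth factor: 1.15927. Real growth factor = 1.15927 / 1.24924 ≈ 0.92798.
Annualized: 0.92798^(1/5) − 1 ≈ -0.01484.

-1.48%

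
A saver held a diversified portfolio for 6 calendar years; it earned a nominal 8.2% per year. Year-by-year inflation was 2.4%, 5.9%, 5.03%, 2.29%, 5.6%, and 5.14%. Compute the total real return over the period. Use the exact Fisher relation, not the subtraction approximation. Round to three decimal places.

Cumulative inflation factor: 1.024 × 1.059 × 1.0503 × 1.0229 × 1.056 × 1.0514 ≈ 1.29352.
Nominal growth factor: 1.60459. Real growth factor = 1.60459 / 1.29352 ≈ 1.24048.
Total real return ≈ 24.0478%.

24.048%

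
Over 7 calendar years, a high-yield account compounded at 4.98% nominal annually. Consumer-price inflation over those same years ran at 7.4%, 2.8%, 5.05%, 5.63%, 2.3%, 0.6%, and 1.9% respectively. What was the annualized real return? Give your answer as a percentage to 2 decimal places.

1.29%

Cumulative inflation factor: 1.074 × 1.028 × 1.0505 × 1.0563 × 1.023 × 1.006 × 1.019 ≈ 1.28478.
Nominal growth factor: 1.40523. Real growth factor = 1.40523 / 1.28478 ≈ 1.09375.
Annualized: 1.09375^(1/7) − 1 ≈ 0.01288.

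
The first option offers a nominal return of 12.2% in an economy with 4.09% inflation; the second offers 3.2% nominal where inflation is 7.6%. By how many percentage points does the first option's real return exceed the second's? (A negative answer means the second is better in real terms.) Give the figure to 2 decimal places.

The first option real return: 1.122/1.0409 − 1 = 7.791%.
The second real return: 1.032/1.076 − 1 = -4.089%.
Difference: 7.791 − (-4.089) = 11.880 pp.

11.88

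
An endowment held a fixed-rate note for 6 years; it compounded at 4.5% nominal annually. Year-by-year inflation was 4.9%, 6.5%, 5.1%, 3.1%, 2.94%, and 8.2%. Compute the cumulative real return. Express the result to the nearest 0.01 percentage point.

Cumulative inflation factor: 1.049 × 1.065 × 1.051 × 1.031 × 1.0294 × 1.082 ≈ 1.34834.
Nominal growth factor: 1.30226. Real growth factor = 1.30226 / 1.34834 ≈ 0.96583.
Total real return ≈ -3.4172%.

-3.42%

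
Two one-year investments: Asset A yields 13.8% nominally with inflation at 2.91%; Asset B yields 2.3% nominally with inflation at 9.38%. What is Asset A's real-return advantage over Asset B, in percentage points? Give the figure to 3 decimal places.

17.055

Asset A real return: 1.138/1.0291 − 1 = 10.5821%.
Asset B real return: 1.023/1.0938 − 1 = -6.4728%.
Difference: 10.5821 − (-6.4728) = 17.0549 pp.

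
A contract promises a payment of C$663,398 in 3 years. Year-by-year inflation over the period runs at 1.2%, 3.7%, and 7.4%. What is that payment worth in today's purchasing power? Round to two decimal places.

C$588,586.92

Price-level factor over 3 years: 1.012 × 1.037 × 1.074 = 1.127102856.
Purchasing power today: C$663,398 divided by that factor.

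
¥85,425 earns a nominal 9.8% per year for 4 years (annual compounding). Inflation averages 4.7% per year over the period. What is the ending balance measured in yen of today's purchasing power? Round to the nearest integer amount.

¥103,326

Nominal value at maturity: ¥85,425 × (1 + 9.8%)^4 ≈ ¥124,164.
Price-level factor over 4 years: (1 + 4.7%)^4 ≈ 1.2016741717.
The maturity value deflated by that factor is the answer in today's purchasing power.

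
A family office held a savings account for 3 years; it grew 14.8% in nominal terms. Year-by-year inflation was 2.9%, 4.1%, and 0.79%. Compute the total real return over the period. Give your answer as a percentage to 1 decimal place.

Cumulative inflation factor: 1.029 × 1.041 × 1.0079 ≈ 1.07965.
Nominal growth factor: 1.14800. Real growth factor = 1.14800 / 1.07965 ≈ 1.06331.
Total real return ≈ 6.3306%.

6.3%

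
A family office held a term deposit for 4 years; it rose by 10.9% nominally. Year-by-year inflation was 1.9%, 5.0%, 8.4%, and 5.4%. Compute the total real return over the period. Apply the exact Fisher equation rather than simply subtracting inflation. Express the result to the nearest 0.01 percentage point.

-9.28%

Cumulative inflation factor: 1.019 × 1.050 × 1.084 × 1.054 ≈ 1.22246.
Nominal growth factor: 1.10900. Real growth factor = 1.10900 / 1.22246 ≈ 0.90719.
Total real return ≈ -9.2810%.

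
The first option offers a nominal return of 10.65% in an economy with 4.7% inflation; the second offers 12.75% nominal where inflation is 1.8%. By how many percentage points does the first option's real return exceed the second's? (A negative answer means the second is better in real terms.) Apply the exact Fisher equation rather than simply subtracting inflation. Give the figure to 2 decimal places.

-5.07

The first option real return: 1.1065/1.047 − 1 = 5.683%.
The second real return: 1.1275/1.018 − 1 = 10.756%.
Difference: 5.683 − 10.756 = -5.073 pp.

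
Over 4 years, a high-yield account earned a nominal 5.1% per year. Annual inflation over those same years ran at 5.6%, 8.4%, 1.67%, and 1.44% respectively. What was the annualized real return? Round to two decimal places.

Cumulative inflation factor: 1.056 × 1.084 × 1.0167 × 1.0144 ≈ 1.18058.
Nominal growth factor: 1.22014. Real growth factor = 1.22014 / 1.18058 ≈ 1.03351.
Annualized: 1.03351^(1/4) − 1 ≈ 0.00827.

0.83%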